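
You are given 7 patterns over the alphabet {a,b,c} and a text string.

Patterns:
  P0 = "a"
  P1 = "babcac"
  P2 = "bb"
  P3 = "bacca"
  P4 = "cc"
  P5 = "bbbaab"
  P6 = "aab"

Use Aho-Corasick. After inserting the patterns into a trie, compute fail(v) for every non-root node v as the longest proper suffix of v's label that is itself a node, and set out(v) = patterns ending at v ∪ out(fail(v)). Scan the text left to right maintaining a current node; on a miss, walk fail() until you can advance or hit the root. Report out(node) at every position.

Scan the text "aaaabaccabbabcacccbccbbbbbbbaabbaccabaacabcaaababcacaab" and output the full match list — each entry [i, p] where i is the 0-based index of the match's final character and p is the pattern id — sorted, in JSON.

Build:
Trie nodes:
  0='ε' goto a→1 b→2 c→12
  1='a' goto a→18  [P0 ends]
  2='b' goto a→3 b→8
  3='ba' goto b→4 c→9
  4='bab' goto c→5
  5='babc' goto a→6
  6='babca' goto c→7
  7='babcac' goto ·  [P1 ends]
  8='bb' goto b→14  [P2 ends]
  9='bac' goto c→10
  10='bacc' goto a→11
  11='bacca' goto ·  [P3 ends]
  12='c' goto c→13
  13='cc' goto ·  [P4 ends]
  14='bbb' goto a→15
  15='bbba' goto a→16
  16='bbbaa' goto b→17
  17='bbbaab' goto ·  [P5 ends]
  18='aa' goto b→19
  19='aab' goto ·  [P6 ends]

Failure links (BFS by depth):
  n1('a'): parent n0 fail=0; on 'a' 0 → fail=0;  out {0}∪∅={0}
  n2('b'): parent n0 fail=0; on 'b' 0 → fail=0;  out ∅∪∅=∅
  n12('c'): parent n0 fail=0; on 'c' 0 → fail=0;  out ∅∪∅=∅
  n3('ba'): parent n2 fail=0; on 'a' 0 → fail=1;  out ∅∪{0}={0}
  n8('bb'): parent n2 fail=0; on 'b' 0 → fail=2;  out {2}∪∅={2}
  n13('cc'): parent n12 fail=0; on 'c' 0 → fail=12;  out {4}∪∅={4}
  n18('aa'): parent n1 fail=0; on 'a' 0 → fail=1;  out ∅∪{0}={0}
  n4('bab'): parent n3 fail=1; on 'b' 1→0 → fail=2;  out ∅∪∅=∅
  n9('bac'): parent n3 fail=1; on 'c' 1→0 → fail=12;  out ∅∪∅=∅
  n14('bbb'): parent n8 fail=2; on 'b' 2 → fail=8;  out ∅∪{2}={2}
  n19('aab'): parent n18 fail=1; on 'b' 1→0 → fail=2;  out {6}∪∅={6}
  n5('babc'): parent n4 fail=2; on 'c' 2→0 → fail=12;  out ∅∪∅=∅
  n10('bacc'): parent n9 fail=12; on 'c' 12 → fail=13;  out ∅∪{4}={4}
  n15('bbba'): parent n14 fail=8; on 'a' 8→2 → fail=3;  out ∅∪{0}={0}
  n6('babca'): parent n5 fail=12; on 'a' 12→0 → fail=1;  out ∅∪{0}={0}
  n11('bacca'): parent n10 fail=13; on 'a' 13→12→0 → fail=1;  out {3}∪{0}={0,3}
  n16('bbbaa'): parent n15 fail=3; on 'a' 3→1 → fail=18;  out ∅∪{0}={0}
  n7('babcac'): parent n6 fail=1; on 'c' 1→0 → fail=12;  out {1}∪∅={1}
  n17('bbbaab'): parent n16 fail=18; on 'b' 18 → fail=19;  out {5}∪{6}={5,6}

Run:
i=0 'a': node 0→1  ** P0@[0:0]
i=1 'a': node 1→18  ** P0@[1:1]
i=2 'a': node 18→18 (fail-walked)  ** P0@[2:2]
i=3 'a': node 18→18 (fail-walked)  ** P0@[3:3]
i=4 'b': node 18→19  ** P6@[2:4]
i=5 'a': node 19→3 (fail-walked)  ** P0@[5:5]
i=6 'c': node 3→9
i=7 'c': node 9→10  ** P4@[6:7]
i=8 'a': node 10→11  ** P0@[8:8],P3@[4:8]
i=9 'b': node 11→2 (fail-walked)
i=10 'b': node 2→8  ** P2@[9:10]
i=11 'a': node 8→3 (fail-walked)  ** P0@[11:11]
i=12 'b': node 3→4
i=13 'c': node 4→5
i=14 'a': node 5→6  ** P0@[14:14]
i=15 'c': node 6→7  ** P1@[10:15]
i=16 'c': node 7→13 (fail-walked)  ** P4@[15:16]
i=17 'c': node 13→13 (fail-walked)  ** P4@[16:17]
i=18 'b': node 13→2 (fail-walked)
i=19 'c': node 2→12 (fail-walked)
i=20 'c': node 12→13  ** P4@[19:20]
i=21 'b': node 13→2 (fail-walked)
i=22 'b': node 2→8  ** P2@[21:22]
i=23 'b': node 8→14  ** P2@[22:23]
i=24 'b': node 14→14 (fail-walked)  ** P2@[23:24]
i=25 'b': node 14→14 (fail-walked)  ** P2@[24:25]
i=26 'b': node 14→14 (fail-walked)  ** P2@[25:26]
i=27 'b': node 14→14 (fail-walked)  ** P2@[26:27]
i=28 'a': node 14→15  ** P0@[28:28]
i=29 'a': node 15→16  ** P0@[29:29]
i=30 'b': node 16→17  ** P5@[25:30],P6@[28:30]
i=31 'b': node 17→8 (fail-walked)  ** P2@[30:31]
i=32 'a': node 8→3 (fail-walked)  ** P0@[32:32]
i=33 'c': node 3→9
i=34 'c': node 9→10  ** P4@[33:34]
i=35 'a': node 10→11  ** P0@[35:35],P3@[31:35]
i=36 'b': node 11→2 (fail-walked)
i=37 'a': node 2→3  ** P0@[37:37]
i=38 'a': node 3→18 (fail-walked)  ** P0@[38:38]
i=39 'c': node 18→12 (fail-walked)
i=40 'a': node 12→1 (fail-walked)  ** P0@[40:40]
i=41 'b': node 1→2 (fail-walked)
i=42 'c': node 2→12 (fail-walked)
i=43 'a': node 12→1 (fail-walked)  ** P0@[43:43]
i=44 'a': node 1→18  ** P0@[44:44]
i=45 'a': node 18→18 (fail-walked)  ** P0@[45:45]
i=46 'b': node 18→19  ** P6@[44:46]
i=47 'a': node 19→3 (fail-walked)  ** P0@[47:47]
i=48 'b': node 3→4
i=49 'c': node 4→5
i=50 'a': node 5→6  ** P0@[50:50]
i=51 'c': node 6→7  ** P1@[46:51]
i=52 'a': node 7→1 (fail-walked)  ** P0@[52:52]
i=53 'a': node 1→18  ** P0@[53:53]
i=54 'b': node 18→19  ** P6@[52:54]

Result: [[0,0],[1,0],[2,0],[3,0],[4,6],[5,0],[7,4],[8,0],[8,3],[10,2],[11,0],[14,0],[15,1],[16,4],[17,4],[20,4],[22,2],[23,2],[24,2],[25,2],[26,2],[27,2],[28,0],[29,0],[30,5],[30,6],[31,2],[32,0],[34,4],[35,0],[35,3],[37,0],[38,0],[40,0],[43,0],[44,0],[45,0],[46,6],[47,0],[50,0],[51,1],[52,0],[53,0],[54,6]]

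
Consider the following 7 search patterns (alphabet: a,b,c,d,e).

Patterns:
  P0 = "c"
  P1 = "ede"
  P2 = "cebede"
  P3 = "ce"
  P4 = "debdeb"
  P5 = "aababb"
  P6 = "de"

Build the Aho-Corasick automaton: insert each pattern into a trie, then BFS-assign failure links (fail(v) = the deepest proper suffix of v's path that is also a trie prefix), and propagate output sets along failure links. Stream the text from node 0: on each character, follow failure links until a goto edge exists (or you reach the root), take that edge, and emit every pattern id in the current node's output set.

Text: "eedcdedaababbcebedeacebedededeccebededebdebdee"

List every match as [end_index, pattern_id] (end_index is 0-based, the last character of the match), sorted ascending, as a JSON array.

Construct AC machine:
Trie (insert patterns):
  n0 'ε': a→16 c→1 d→10 e→2
  n1 'c': e→5  ←P0
  n2 'e': d→3
  n3 'ed': e→4
  n4 'ede': ·  ←P1
  n5 'ce': b→6  ←P3
  n6 'ceb': e→7
  n7 'cebe': d→8
  n8 'cebed': e→9
  n9 'cebede': ·  ←P2
  n10 'd': e→11
  n11 'de': b→12  ←P6
  n12 'deb': d→13
  n13 'debd': e→14
  n14 'debde': b→15
  n15 'debdeb': ·  ←P4
  n16 'a': a→17
  n17 'aa': b→18
  n18 'aab': a→19
  n19 'aaba': b→20
  n20 'aabab': b→21
  n21 'aababb': ·  ←P5

BFS fail/out derivation:
  fail(1) 'c': from fail(0)=0 chase 'c': 0 ⇒ 0;  out={0}∪out(0)={0}
  fail(2) 'e': from fail(0)=0 chase 'e': 0 ⇒ 0;  out=∅∪out(0)=∅
  fail(10) 'd': from fail(0)=0 chase 'd': 0 ⇒ 0;  out=∅∪out(0)=∅
  fail(16) 'a': from fail(0)=0 chase 'a': 0 ⇒ 0;  out=∅∪out(0)=∅
  fail(3) 'ed': from fail(2)=0 chase 'd': 0 ⇒ 10;  out=∅∪out(10)=∅
  fail(5) 'ce': from fail(1)=0 chase 'e': 0 ⇒ 2;  out={3}∪out(2)={3}
  fail(11) 'de': from fail(10)=0 chase 'e': 0 ⇒ 2;  out={6}∪out(2)={6}
  fail(17) 'aa': from fail(16)=0 chase 'a': 0 ⇒ 16;  out=∅∪out(16)=∅
  fail(4) 'ede': from fail(3)=10 chase 'e': 10 ⇒ 11;  out={1}∪out(11)={1,6}
  fail(6) 'ceb': from fail(5)=2 chase 'b': 2→0 ⇒ 0;  out=∅∪out(0)=∅
  fail(12) 'deb': from fail(11)=2 chase 'b': 2→0 ⇒ 0;  out=∅∪out(0)=∅
  fail(18) 'aab': from fail(17)=16 chase 'b': 16→0 ⇒ 0;  out=∅∪out(0)=∅
  fail(7) 'cebe': from fail(6)=0 chase 'e': 0 ⇒ 2;  out=∅∪out(2)=∅
  fail(13) 'debd': from fail(12)=0 chase 'd': 0 ⇒ 10;  out=∅∪out(10)=∅
  fail(19) 'aaba': from fail(18)=0 chase 'a': 0 ⇒ 16;  out=∅∪out(16)=∅
  fail(8) 'cebed': from fail(7)=2 chase 'd': 2 ⇒ 3;  out=∅∪out(3)=∅
  fail(14) 'debde': from fail(13)=10 chase 'e': 10 ⇒ 11;  out=∅∪out(11)={6}
  fail(20) 'aabab': from fail(19)=16 chase 'b': 16→0 ⇒ 0;  out=∅∪out(0)=∅
  fail(9) 'cebede': from fail(8)=3 chase 'e': 3 ⇒ 4;  out={2}∪out(4)={1,2,6}
  fail(15) 'debdeb': from fail(14)=11 chase 'b': 11 ⇒ 12;  out={4}∪out(12)={4}
  fail(21) 'aababb': from fail(20)=0 chase 'b': 0 ⇒ 0;  out={5}∪out(0)={5}

Text stream:
i=0 'e': node 0→2
i=1 'e': node 2→2 ·f
i=2 'd': node 2→3
i=3 'c': node 3→1 ·f  emit P0@[3:3]
i=4 'd': node 1→10 ·f
i=5 'e': node 10→11  emit P6@[4:5]
i=6 'd': node 11→3 ·f
i=7 'a': node 3→16 ·f
i=8 'a': node 16→17
i=9 'b': node 17→18
i=10 'a': node 18→19
i=11 'b': node 19→20
i=12 'b': node 20→21  emit P5@[7:12]
i=13 'c': node 21→1 ·f  emit P0@[13:13]
i=14 'e': node 1→5  emit P3@[13:14]
i=15 'b': node 5→6
i=16 'e': node 6→7
i=17 'd': node 7→8
i=18 'e': node 8→9  emit P1@[16:18],P2@[13:18],P6@[17:18]
i=19 'a': node 9→16 ·f
i=20 'c': node 16→1 ·f  emit P0@[20:20]
i=21 'e': node 1→5  emit P3@[20:21]
i=22 'b': node 5→6
i=23 'e': node 6→7
i=24 'd': node 7→8
i=25 'e': node 8→9  emit P1@[23:25],P2@[20:25],P6@[24:25]
i=26 'd': node 9→3 ·f
i=27 'e': node 3→4  emit P1@[25:27],P6@[26:27]
i=28 'd': node 4→3 ·f
i=29 'e': node 3→4  emit P1@[27:29],P6@[28:29]
i=30 'c': node 4→1 ·f  emit P0@[30:30]
i=31 'c': node 1→1 ·f  emit P0@[31:31]
i=32 'e': node 1→5  emit P3@[31:32]
i=33 'b': node 5→6
i=34 'e': node 6→7
i=35 'd': node 7→8
i=36 'e': node 8→9  emit P1@[34:36],P2@[31:36],P6@[35:36]
i=37 'd': node 9→3 ·f
i=38 'e': node 3→4  emit P1@[36:38],P6@[37:38]
i=39 'b': node 4→12 ·f
i=40 'd': node 12→13
i=41 'e': node 13→14  emit P6@[40:41]
i=42 'b': node 14→15  emit P4@[37:42]
i=43 'd': node 15→13 ·f
i=44 'e': node 13→14  emit P6@[43:44]
i=45 'e': node 14→2 ·f

Result: [[3,0],[5,6],[12,5],[13,0],[14,3],[18,1],[18,2],[18,6],[20,0],[21,3],[25,1],[25,2],[25,6],[27,1],[27,6],[29,1],[29,6],[30,0],[31,0],[32,3],[36,1],[36,2],[36,6],[38,1],[38,6],[41,6],[42,4],[44,6]]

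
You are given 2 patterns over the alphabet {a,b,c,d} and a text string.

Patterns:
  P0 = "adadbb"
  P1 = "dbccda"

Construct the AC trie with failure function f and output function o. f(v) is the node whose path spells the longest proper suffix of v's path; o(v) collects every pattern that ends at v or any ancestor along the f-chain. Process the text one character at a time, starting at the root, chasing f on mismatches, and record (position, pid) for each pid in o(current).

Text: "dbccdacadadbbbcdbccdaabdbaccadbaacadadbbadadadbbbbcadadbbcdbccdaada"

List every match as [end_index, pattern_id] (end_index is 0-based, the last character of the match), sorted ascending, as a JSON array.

Construct AC machine:
Trie nodes:
  n0 'ε': a→1 d→7
  n1 'a': d→2
  n2 'ad': a→3
  n3 'ada': d→4
  n4 'adad': b→5
  n5 'adadb': b→6
  n6 'adadbb': ·  ←P0
  n7 'd': b→8
  n8 'db': c→9
  n9 'dbc': c→10
  n10 'dbcc': d→11
  n11 'dbccd': a→12
  n12 'dbccda': ·  ←P1

BFS fail/out derivation:
  n1('a'): parent n0 fail=0; on 'a' 0 → fail=0;  out ∅∪∅=∅
  n7('d'): parent n0 fail=0; on 'd' 0 → fail=0;  out ∅∪∅=∅
  n2('ad'): parent n1 fail=0; on 'd' 0 → fail=7;  out ∅∪∅=∅
  n8('db'): parent n7 fail=0; on 'b' 0 → fail=0;  out ∅∪∅=∅
  n3('ada'): parent n2 fail=7; on 'a' 7→0 → fail=1;  out ∅∪∅=∅
  n9('dbc'): parent n8 fail=0; on 'c' 0 → fail=0;  out ∅∪∅=∅
  n4('adad'): parent n3 fail=1; on 'd' 1 → fail=2;  out ∅∪∅=∅
  n10('dbcc'): parent n9 fail=0; on 'c' 0 → fail=0;  out ∅∪∅=∅
  n5('adadb'): parent n4 fail=2; on 'b' 2→7 → fail=8;  out ∅∪∅=∅
  n11('dbccd'): parent n10 fail=0; on 'd' 0 → fail=7;  out ∅∪∅=∅
  n6('adadbb'): parent n5 fail=8; on 'b' 8→0 → fail=0;  out {0}∪∅={0}
  n12('dbccda'): parent n11 fail=7; on 'a' 7→0 → fail=1;  out {1}∪∅={1}

Run:
[0] read 'd'  n0⇒n7
[1] read 'b'  n7⇒n8
[2] read 'c'  n8⇒n9
[3] read 'c'  n9⇒n10
[4] read 'd'  n10⇒n11
[5] read 'a'  n11⇒n12  emit P1@[0:5]
[6] read 'c'  n12⇒n0 (fail-walked)
[7] read 'a'  n0⇒n1
[8] read 'd'  n1⇒n2
[9] read 'a'  n2⇒n3
[10] read 'd'  n3⇒n4
[11] read 'b'  n4⇒n5
[12] read 'b'  n5⇒n6  emit P0@[7:12]
[13] read 'b'  n6⇒n0 (fail-walked)
[14] read 'c'  n0⇒n0
[15] read 'd'  n0⇒n7
[16] read 'b'  n7⇒n8
[17] read 'c'  n8⇒n9
[18] read 'c'  n9⇒n10
[19] read 'd'  n10⇒n11
[20] read 'a'  n11⇒n12  emit P1@[15:20]
[21] read 'a'  n12⇒n1 (fail-walked)
[22] read 'b'  n1⇒n0 (fail-walked)
[23] read 'd'  n0⇒n7
[24] read 'b'  n7⇒n8
[25] read 'a'  n8⇒n1 (fail-walked)
[26] read 'c'  n1⇒n0 (fail-walked)
[27] read 'c'  n0⇒n0
[28] read 'a'  n0⇒n1
[29] read 'd'  n1⇒n2
[30] read 'b'  n2⇒n8 (fail-walked)
[31] read 'a'  n8⇒n1 (fail-walked)
[32] read 'a'  n1⇒n1 (fail-walked)
[33] read 'c'  n1⇒n0 (fail-walked)
[34] read 'a'  n0⇒n1
[35] read 'd'  n1⇒n2
[36] read 'a'  n2⇒n3
[37] read 'd'  n3⇒n4
[38] read 'b'  n4⇒n5
[39] read 'b'  n5⇒n6  emit P0@[34:39]
[40] read 'a'  n6⇒n1 (fail-walked)
[41] read 'd'  n1⇒n2
[42] read 'a'  n2⇒n3
[43] read 'd'  n3⇒n4
[44] read 'a'  n4⇒n3 (fail-walked)
[45] read 'd'  n3⇒n4
[46] read 'b'  n4⇒n5
[47] read 'b'  n5⇒n6  emit P0@[42:47]
[48] read 'b'  n6⇒n0 (fail-walked)
[49] read 'b'  n0⇒n0
[50] read 'c'  n0⇒n0
[51] read 'a'  n0⇒n1
[52] read 'd'  n1⇒n2
[53] read 'a'  n2⇒n3
[54] read 'd'  n3⇒n4
[55] read 'b'  n4⇒n5
[56] read 'b'  n5⇒n6  emit P0@[51:56]
[57] read 'c'  n6⇒n0 (fail-walked)
[58] read 'd'  n0⇒n7
[59] read 'b'  n7⇒n8
[60] read 'c'  n8⇒n9
[61] read 'c'  n9⇒n10
[62] read 'd'  n10⇒n11
[63] read 'a'  n11⇒n12  emit P1@[58:63]
[64] read 'a'  n12⇒n1 (fail-walked)
[65] read 'd'  n1⇒n2
[66] read 'a'  n2⇒n3

Result: [[5,1],[12,0],[20,1],[39,0],[47,0],[56,0],[63,1]]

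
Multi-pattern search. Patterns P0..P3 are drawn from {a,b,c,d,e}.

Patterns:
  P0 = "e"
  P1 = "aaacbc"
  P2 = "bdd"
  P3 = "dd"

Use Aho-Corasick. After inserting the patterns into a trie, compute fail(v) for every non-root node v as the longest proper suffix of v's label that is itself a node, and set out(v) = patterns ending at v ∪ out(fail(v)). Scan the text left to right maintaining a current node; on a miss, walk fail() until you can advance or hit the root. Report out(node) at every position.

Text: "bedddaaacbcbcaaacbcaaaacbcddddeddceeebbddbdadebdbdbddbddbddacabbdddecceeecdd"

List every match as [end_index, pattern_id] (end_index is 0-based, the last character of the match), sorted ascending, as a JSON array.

Construct AC machine:
Trie (insert patterns):
  n0 'ε': a→2 b→8 d→11 e→1
  n1 'e': ·  [P0 ends]
  n2 'a': a→3
  n3 'aa': a→4
  n4 'aaa': c→5
  n5 'aaac': b→6
  n6 'aaacb': c→7
  n7 'aaacbc': ·  [P1 ends]
  n8 'b': d→9
  n9 'bd': d→10
  n10 'bdd': ·  [P2 ends]
  n11 'd': d→12
  n12 'dd': ·  [P3 ends]

Failure links (BFS by depth):
  n1('e'): parent n0 fail=0; on 'e' 0 → fail=0;  out {0}∪∅={0}
  n2('a'): parent n0 fail=0; on 'a' 0 → fail=0;  out ∅∪∅=∅
  n8('b'): parent n0 fail=0; on 'b' 0 → fail=0;  out ∅∪∅=∅
  n11('d'): parent n0 fail=0; on 'd' 0 → fail=0;  out ∅∪∅=∅
  n3('aa'): parent n2 fail=0; on 'a' 0 → fail=2;  out ∅∪∅=∅
  n9('bd'): parent n8 fail=0; on 'd' 0 → fail=11;  out ∅∪∅=∅
  n12('dd'): parent n11 fail=0; on 'd' 0 → fail=11;  out {3}∪∅={3}
  n4('aaa'): parent n3 fail=2; on 'a' 2 → fail=3;  out ∅∪∅=∅
  n10('bdd'): parent n9 fail=11; on 'd' 11 → fail=12;  out {2}∪{3}={2,3}
  n5('aaac'): parent n4 fail=3; on 'c' 3→2→0 → fail=0;  out ∅∪∅=∅
  n6('aaacb'): parent n5 fail=0; on 'b' 0 → fail=8;  out ∅∪∅=∅
  n7('aaacbc'): parent n6 fail=8; on 'c' 8→0 → fail=0;  out {1}∪∅={1}

Run:
pos 0 'b': at 8
pos 1 'e': at 1 (via fail)  ** P0@[1:1]
pos 2 'd': at 11 (via fail)
pos 3 'd': at 12  ** P3@[2:3]
pos 4 'd': at 12 (via fail)  ** P3@[3:4]
pos 5 'a': at 2 (via fail)
pos 6 'a': at 3
pos 7 'a': at 4
pos 8 'c': at 5
pos 9 'b': at 6
pos 10 'c': at 7  ** P1@[5:10]
pos 11 'b': at 8 (via fail)
pos 12 'c': at 0 (via fail)
pos 13 'a': at 2
pos 14 'a': at 3
pos 15 'a': at 4
pos 16 'c': at 5
pos 17 'b': at 6
pos 18 'c': at 7  ** P1@[13:18]
pos 19 'a': at 2 (via fail)
pos 20 'a': at 3
pos 21 'a': at 4
pos 22 'a': at 4 (via fail)
pos 23 'c': at 5
pos 24 'b': at 6
pos 25 'c': at 7  ** P1@[20:25]
pos 26 'd': at 11 (via fail)
pos 27 'd': at 12  ** P3@[26:27]
pos 28 'd': at 12 (via fail)  ** P3@[27:28]
pos 29 'd': at 12 (via fail)  ** P3@[28:29]
pos 30 'e': at 1 (via fail)  ** P0@[30:30]
pos 31 'd': at 11 (via fail)
pos 32 'd': at 12  ** P3@[31:32]
pos 33 'c': at 0 (via fail)
pos 34 'e': at 1  ** P0@[34:34]
pos 35 'e': at 1 (via fail)  ** P0@[35:35]
pos 36 'e': at 1 (via fail)  ** P0@[36:36]
pos 37 'b': at 8 (via fail)
pos 38 'b': at 8 (via fail)
pos 39 'd': at 9
pos 40 'd': at 10  ** P2@[38:40],P3@[39:40]
pos 41 'b': at 8 (via fail)
pos 42 'd': at 9
pos 43 'a': at 2 (via fail)
pos 44 'd': at 11 (via fail)
pos 45 'e': at 1 (via fail)  ** P0@[45:45]
pos 46 'b': at 8 (via fail)
pos 47 'd': at 9
pos 48 'b': at 8 (via fail)
pos 49 'd': at 9
pos 50 'b': at 8 (via fail)
pos 51 'd': at 9
pos 52 'd': at 10  ** P2@[50:52],P3@[51:52]
pos 53 'b': at 8 (via fail)
pos 54 'd': at 9
pos 55 'd': at 10  ** P2@[53:55],P3@[54:55]
pos 56 'b': at 8 (via fail)
pos 57 'd': at 9
pos 58 'd': at 10  ** P2@[56:58],P3@[57:58]
pos 59 'a': at 2 (via fail)
pos 60 'c': at 0 (via fail)
pos 61 'a': at 2
pos 62 'b': at 8 (via fail)
pos 63 'b': at 8 (via fail)
pos 64 'd': at 9
pos 65 'd': at 10  ** P2@[63:65],P3@[64:65]
pos 66 'd': at 12 (via fail)  ** P3@[65:66]
pos 67 'e': at 1 (via fail)  ** P0@[67:67]
pos 68 'c': at 0 (via fail)
pos 69 'c': at 0
pos 70 'e': at 1  ** P0@[70:70]
pos 71 'e': at 1 (via fail)  ** P0@[71:71]
pos 72 'e': at 1 (via fail)  ** P0@[72:72]
pos 73 'c': at 0 (via fail)
pos 74 'd': at 11
pos 75 'd': at 12  ** P3@[74:75]

All matches (sorted): [[1,0],[3,3],[4,3],[10,1],[18,1],[25,1],[27,3],[28,3],[29,3],[30,0],[32,3],[34,0],[35,0],[36,0],[40,2],[40,3],[45,0],[52,2],[52,3],[55,2],[55,3],[58,2],[58,3],[65,2],[65,3],[66,3],[67,0],[70,0],[71,0],[72,0],[75,3]]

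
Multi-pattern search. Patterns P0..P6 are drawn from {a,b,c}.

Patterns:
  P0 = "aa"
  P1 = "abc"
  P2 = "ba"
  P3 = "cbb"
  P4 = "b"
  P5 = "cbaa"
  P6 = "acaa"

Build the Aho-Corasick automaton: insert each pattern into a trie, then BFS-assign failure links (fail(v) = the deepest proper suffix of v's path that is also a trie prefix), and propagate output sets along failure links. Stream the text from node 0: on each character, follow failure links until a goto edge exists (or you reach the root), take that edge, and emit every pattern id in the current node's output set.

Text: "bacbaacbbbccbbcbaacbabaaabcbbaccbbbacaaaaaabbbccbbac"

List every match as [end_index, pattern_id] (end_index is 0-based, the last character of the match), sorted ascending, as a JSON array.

Build automaton:
Trie nodes:
  n0 'ε': a→1 b→5 c→7
  n1 'a': a→2 b→3 c→12
  n2 'aa': ·  ←P0
  n3 'ab': c→4
  n4 'abc': ·  ←P1
  n5 'b': a→6  ←P4
  n6 'ba': ·  ←P2
  n7 'c': b→8
  n8 'cb': a→10 b→9
  n9 'cbb': ·  ←P3
  n10 'cba': a→11
  n11 'cbaa': ·  ←P5
  n12 'ac': a→13
  n13 'aca': a→14
  n14 'acaa': ·  ←P6

BFS fail/out derivation:
  n1('a'): parent n0 fail=0; on 'a' 0 → fail=0;  out ∅∪∅=∅
  n5('b'): parent n0 fail=0; on 'b' 0 → fail=0;  out {4}∪∅={4}
  n7('c'): parent n0 fail=0; on 'c' 0 → fail=0;  out ∅∪∅=∅
  n2('aa'): parent n1 fail=0; on 'a' 0 → fail=1;  out {0}∪∅={0}
  n3('ab'): parent n1 fail=0; on 'b' 0 → fail=5;  out ∅∪{4}={4}
  n6('ba'): parent n5 fail=0; on 'a' 0 → fail=1;  out {2}∪∅={2}
  n8('cb'): parent n7 fail=0; on 'b' 0 → fail=5;  out ∅∪{4}={4}
  n12('ac'): parent n1 fail=0; on 'c' 0 → fail=7;  out ∅∪∅=∅
  n4('abc'): parent n3 fail=5; on 'c' 5→0 → fail=7;  out {1}∪∅={1}
  n9('cbb'): parent n8 fail=5; on 'b' 5→0 → fail=5;  out {3}∪{4}={3,4}
  n10('cba'): parent n8 fail=5; on 'a' 5 → fail=6;  out ∅∪{2}={2}
  n13('aca'): parent n12 fail=7; on 'a' 7→0 → fail=1;  out ∅∪∅=∅
  n11('cbaa'): parent n10 fail=6; on 'a' 6→1 → fail=2;  out {5}∪{0}={0,5}
  n14('acaa'): parent n13 fail=1; on 'a' 1 → fail=2;  out {6}∪{0}={0,6}

Text stream:
i=0 'b': node 0→5  emit P4@[0:0]
i=1 'a': node 5→6  emit P2@[0:1]
i=2 'c': node 6→12 (via fail)
i=3 'b': node 12→8 (via fail)  emit P4@[3:3]
i=4 'a': node 8→10  emit P2@[3:4]
i=5 'a': node 10→11  emit P0@[4:5],P5@[2:5]
i=6 'c': node 11→12 (via fail)
i=7 'b': node 12→8 (via fail)  emit P4@[7:7]
i=8 'b': node 8→9  emit P3@[6:8],P4@[8:8]
i=9 'b': node 9→5 (via fail)  emit P4@[9:9]
i=10 'c': node 5→7 (via fail)
i=11 'c': node 7→7 (via fail)
i=12 'b': node 7→8  emit P4@[12:12]
i=13 'b': node 8→9  emit P3@[11:13],P4@[13:13]
i=14 'c': node 9→7 (via fail)
i=15 'b': node 7→8  emit P4@[15:15]
i=16 'a': node 8→10  emit P2@[15:16]
i=17 'a': node 10→11  emit P0@[16:17],P5@[14:17]
i=18 'c': node 11→12 (via fail)
i=19 'b': node 12→8 (via fail)  emit P4@[19:19]
i=20 'a': node 8→10  emit P2@[19:20]
i=21 'b': node 10→3 (via fail)  emit P4@[21:21]
i=22 'a': node 3→6 (via fail)  emit P2@[21:22]
i=23 'a': node 6→2 (via fail)  emit P0@[22:23]
i=24 'a': node 2→2 (via fail)  emit P0@[23:24]
i=25 'b': node 2→3 (via fail)  emit P4@[25:25]
i=26 'c': node 3→4  emit P1@[24:26]
i=27 'b': node 4→8 (via fail)  emit P4@[27:27]
i=28 'b': node 8→9  emit P3@[26:28],P4@[28:28]
i=29 'a': node 9→6 (via fail)  emit P2@[28:29]
i=30 'c': node 6→12 (via fail)
i=31 'c': node 12→7 (via fail)
i=32 'b': node 7→8  emit P4@[32:32]
i=33 'b': node 8→9  emit P3@[31:33],P4@[33:33]
i=34 'b': node 9→5 (via fail)  emit P4@[34:34]
i=35 'a': node 5→6  emit P2@[34:35]
i=36 'c': node 6→12 (via fail)
i=37 'a': node 12→13
i=38 'a': node 13→14  emit P0@[37:38],P6@[35:38]
i=39 'a': node 14→2 (via fail)  emit P0@[38:39]
i=40 'a': node 2→2 (via fail)  emit P0@[39:40]
i=41 'a': node 2→2 (via fail)  emit P0@[40:41]
i=42 'a': node 2→2 (via fail)  emit P0@[41:42]
i=43 'b': node 2→3 (via fail)  emit P4@[43:43]
i=44 'b': node 3→5 (via fail)  emit P4@[44:44]
i=45 'b': node 5→5 (via fail)  emit P4@[45:45]
i=46 'c': node 5→7 (via fail)
i=47 'c': node 7→7 (via fail)
i=48 'b': node 7→8  emit P4@[48:48]
i=49 'b': node 8→9  emit P3@[47:49],P4@[49:49]
i=50 'a': node 9→6 (via fail)  emit P2@[49:50]
i=51 'c': node 6→12 (via fail)

Result: [[0,4],[1,2],[3,4],[4,2],[5,0],[5,5],[7,4],[8,3],[8,4],[9,4],[12,4],[13,3],[13,4],[15,4],[16,2],[17,0],[17,5],[19,4],[20,2],[21,4],[22,2],[23,0],[24,0],[25,4],[26,1],[27,4],[28,3],[28,4],[29,2],[32,4],[33,3],[33,4],[34,4],[35,2],[38,0],[38,6],[39,0],[40,0],[41,0],[42,0],[43,4],[44,4],[45,4],[48,4],[49,3],[49,4],[50,2]]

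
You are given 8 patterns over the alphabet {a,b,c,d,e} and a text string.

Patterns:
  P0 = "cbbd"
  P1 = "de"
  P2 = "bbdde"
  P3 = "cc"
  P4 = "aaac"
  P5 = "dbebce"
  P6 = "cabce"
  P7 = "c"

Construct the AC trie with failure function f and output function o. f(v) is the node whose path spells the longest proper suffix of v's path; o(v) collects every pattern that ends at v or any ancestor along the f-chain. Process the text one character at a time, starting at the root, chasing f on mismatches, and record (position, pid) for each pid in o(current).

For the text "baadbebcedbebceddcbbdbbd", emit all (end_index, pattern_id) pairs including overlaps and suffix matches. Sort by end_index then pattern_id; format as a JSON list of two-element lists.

Construct AC machine:
Trie (insert patterns):
  n0 'ε': a→13 b→7 c→1 d→5
  n1 'c': a→22 b→2 c→12  [P7 ends]
  n2 'cb': b→3
  n3 'cbb': d→4
  n4 'cbbd': ·  [P0 ends]
  n5 'd': b→17 e→6
  n6 'de': ·  [P1 ends]
  n7 'b': b→8
  n8 'bb': d→9
  n9 'bbd': d→10
  n10 'bbdd': e→11
  n11 'bbdde': ·  [P2 ends]
  n12 'cc': ·  [P3 ends]
  n13 'a': a→14
  n14 'aa': a→15
  n15 'aaa': c→16
  n16 'aaac': ·  [P4 ends]
  n17 'db': e→18
  n18 'dbe': b→19
  n19 'dbeb': c→20
  n20 'dbebc': e→21
  n21 'dbebce': ·  [P5 ends]
  n22 'ca': b→23
  n23 'cab': c→24
  n24 'cabc': e→25
  n25 'cabce': ·  [P6 ends]

Failure links (BFS by depth):
  fail(1) 'c': from fail(0)=0 chase 'c': 0 ⇒ 0;  out={7}∪out(0)={7}
  fail(5) 'd': from fail(0)=0 chase 'd': 0 ⇒ 0;  out=∅∪out(0)=∅
  fail(7) 'b': from fail(0)=0 chase 'b': 0 ⇒ 0;  out=∅∪out(0)=∅
  fail(13) 'a': from fail(0)=0 chase 'a': 0 ⇒ 0;  out=∅∪out(0)=∅
  fail(2) 'cb': from fail(1)=0 chase 'b': 0 ⇒ 7;  out=∅∪out(7)=∅
  fail(6) 'de': from fail(5)=0 chase 'e': 0 ⇒ 0;  out={1}∪out(0)={1}
  fail(8) 'bb': from fail(7)=0 chase 'b': 0 ⇒ 7;  out=∅∪out(7)=∅
  fail(12) 'cc': from fail(1)=0 chase 'c': 0 ⇒ 1;  out={3}∪out(1)={3,7}
  fail(14) 'aa': from fail(13)=0 chase 'a': 0 ⇒ 13;  out=∅∪out(13)=∅
  fail(17) 'db': from fail(5)=0 chase 'b': 0 ⇒ 7;  out=∅∪out(7)=∅
  fail(22) 'ca': from fail(1)=0 chase 'a': 0 ⇒ 13;  out=∅∪out(13)=∅
  fail(3) 'cbb': from fail(2)=7 chase 'b': 7 ⇒ 8;  out=∅∪out(8)=∅
  fail(9) 'bbd': from fail(8)=7 chase 'd': 7→0 ⇒ 5;  out=∅∪out(5)=∅
  fail(15) 'aaa': from fail(14)=13 chase 'a': 13 ⇒ 14;  out=∅∪out(14)=∅
  fail(18) 'dbe': from fail(17)=7 chase 'e': 7→0 ⇒ 0;  out=∅∪out(0)=∅
  fail(23) 'cab': from fail(22)=13 chase 'b': 13→0 ⇒ 7;  out=∅∪out(7)=∅
  fail(4) 'cbbd': from fail(3)=8 chase 'd': 8 ⇒ 9;  out={0}∪out(9)={0}
  fail(10) 'bbdd': from fail(9)=5 chase 'd': 5→0 ⇒ 5;  out=∅∪out(5)=∅
  fail(16) 'aaac': from fail(15)=14 chase 'c': 14→13→0 ⇒ 1;  out={4}∪out(1)={4,7}
  fail(19) 'dbeb': from fail(18)=0 chase 'b': 0 ⇒ 7;  out=∅∪out(7)=∅
  fail(24) 'cabc': from fail(23)=7 chase 'c': 7→0 ⇒ 1;  out=∅∪out(1)={7}
  fail(11) 'bbdde': from fail(10)=5 chase 'e': 5 ⇒ 6;  out={2}∪out(6)={1,2}
  fail(20) 'dbebc': from fail(19)=7 chase 'c': 7→0 ⇒ 1;  out=∅∪out(1)={7}
  fail(25) 'cabce': from fail(24)=1 chase 'e': 1→0 ⇒ 0;  out={6}∪out(0)={6}
  fail(21) 'dbebce': from fail(20)=1 chase 'e': 1→0 ⇒ 0;  out={5}∪out(0)={5}

Run:
[0] read 'b'  n0⇒n7
[1] read 'a'  n7⇒n13 (via fail)
[2] read 'a'  n13⇒n14
[3] read 'd'  n14⇒n5 (via fail)
[4] read 'b'  n5⇒n17
[5] read 'e'  n17⇒n18
[6] read 'b'  n18⇒n19
[7] read 'c'  n19⇒n20  → match P7@[7:7]
[8] read 'e'  n20⇒n21  → match P5@[3:8]
[9] read 'd'  n21⇒n5 (via fail)
[10] read 'b'  n5⇒n17
[11] read 'e'  n17⇒n18
[12] read 'b'  n18⇒n19
[13] read 'c'  n19⇒n20  → match P7@[13:13]
[14] read 'e'  n20⇒n21  → match P5@[9:14]
[15] read 'd'  n21⇒n5 (via fail)
[16] read 'd'  n5⇒n5 (via fail)
[17] read 'c'  n5⇒n1 (via fail)  → match P7@[17:17]
[18] read 'b'  n1⇒n2
[19] read 'b'  n2⇒n3
[20] read 'd'  n3⇒n4  → match P0@[17:20]
[21] read 'b'  n4⇒n17 (via fail)
[22] read 'b'  n17⇒n8 (via fail)
[23] read 'd'  n8⇒n9

All matches (sorted): [[7,7],[8,5],[13,7],[14,5],[17,7],[20,0]]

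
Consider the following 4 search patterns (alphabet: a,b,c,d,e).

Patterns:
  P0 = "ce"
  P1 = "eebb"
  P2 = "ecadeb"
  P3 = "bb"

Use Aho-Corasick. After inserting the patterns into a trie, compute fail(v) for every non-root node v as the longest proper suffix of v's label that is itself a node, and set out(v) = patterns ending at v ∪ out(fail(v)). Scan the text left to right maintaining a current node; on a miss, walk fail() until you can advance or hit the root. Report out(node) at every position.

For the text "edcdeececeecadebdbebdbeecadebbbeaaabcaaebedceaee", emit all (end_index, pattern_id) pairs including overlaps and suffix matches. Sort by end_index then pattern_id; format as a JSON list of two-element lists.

Construct AC machine:
Trie (insert patterns):
  n0 'ε': b→12 c→1 e→3
  n1 'c': e→2
  n2 'ce': ·  [P0 ends]
  n3 'e': c→7 e→4
  n4 'ee': b→5
  n5 'eeb': b→6
  n6 'eebb': ·  [P1 ends]
  n7 'ec': a→8
  n8 'eca': d→9
  n9 'ecad': e→10
  n10 'ecade': b→11
  n11 'ecadeb': ·  [P2 ends]
  n12 'b': b→13
  n13 'bb': ·  [P3 ends]

Failure links (BFS by depth):
  n1('c'): parent n0 fail=0; on 'c' 0 → fail=0;  out ∅∪∅=∅
  n3('e'): parent n0 fail=0; on 'e' 0 → fail=0;  out ∅∪∅=∅
  n12('b'): parent n0 fail=0; on 'b' 0 → fail=0;  out ∅∪∅=∅
  n2('ce'): parent n1 fail=0; on 'e' 0 → fail=3;  out {0}∪∅={0}
  n4('ee'): parent n3 fail=0; on 'e' 0 → fail=3;  out ∅∪∅=∅
  n7('ec'): parent n3 fail=0; on 'c' 0 → fail=1;  out ∅∪∅=∅
  n13('bb'): parent n12 fail=0; on 'b' 0 → fail=12;  out {3}∪∅={3}
  n5('eeb'): parent n4 fail=3; on 'b' 3→0 → fail=12;  out ∅∪∅=∅
  n8('eca'): parent n7 fail=1; on 'a' 1→0 → fail=0;  out ∅∪∅=∅
  n6('eebb'): parent n5 fail=12; on 'b' 12 → fail=13;  out {1}∪{3}={1,3}
  n9('ecad'): parent n8 fail=0; on 'd' 0 → fail=0;  out ∅∪∅=∅
  n10('ecade'): parent n9 fail=0; on 'e' 0 → fail=3;  out ∅∪∅=∅
  n11('ecadeb'): parent n10 fail=3; on 'b' 3→0 → fail=12;  out {2}∪∅={2}

Text stream:
[0] read 'e'  n0⇒n3
[1] read 'd'  n3⇒n0 ·f
[2] read 'c'  n0⇒n1
[3] read 'd'  n1⇒n0 ·f
[4] read 'e'  n0⇒n3
[5] read 'e'  n3⇒n4
[6] read 'c'  n4⇒n7 ·f
[7] read 'e'  n7⇒n2 ·f  ** P0@[6:7]
[8] read 'c'  n2⇒n7 ·f
[9] read 'e'  n7⇒n2 ·f  ** P0@[8:9]
[10] read 'e'  n2⇒n4 ·f
[11] read 'c'  n4⇒n7 ·f
[12] read 'a'  n7⇒n8
[13] read 'd'  n8⇒n9
[14] read 'e'  n9⇒n10
[15] read 'b'  n10⇒n11  ** P2@[10:15]
[16] read 'd'  n11⇒n0 ·f
[17] read 'b'  n0⇒n12
[18] read 'e'  n12⇒n3 ·f
[19] read 'b'  n3⇒n12 ·f
[20] read 'd'  n12⇒n0 ·f
[21] read 'b'  n0⇒n12
[22] read 'e'  n12⇒n3 ·f
[23] read 'e'  n3⇒n4
[24] read 'c'  n4⇒n7 ·f
[25] read 'a'  n7⇒n8
[26] read 'd'  n8⇒n9
[27] read 'e'  n9⇒n10
[28] read 'b'  n10⇒n11  ** P2@[23:28]
[29] read 'b'  n11⇒n13 ·f  ** P3@[28:29]
[30] read 'b'  n13⇒n13 ·f  ** P3@[29:30]
[31] read 'e'  n13⇒n3 ·f
[32] read 'a'  n3⇒n0 ·f
[33] read 'a'  n0⇒n0
[34] read 'a'  n0⇒n0
[35] read 'b'  n0⇒n12
[36] read 'c'  n12⇒n1 ·f
[37] read 'a'  n1⇒n0 ·f
[38] read 'a'  n0⇒n0
[39] read 'e'  n0⇒n3
[40] read 'b'  n3⇒n12 ·f
[41] read 'e'  n12⇒n3 ·f
[42] read 'd'  n3⇒n0 ·f
[43] read 'c'  n0⇒n1
[44] read 'e'  n1⇒n2  ** P0@[43:44]
[45] read 'a'  n2⇒n0 ·f
[46] read 'e'  n0⇒n3
[47] read 'e'  n3⇒n4

Matches: [[7,0],[9,0],[15,2],[28,2],[29,3],[30,3],[44,0]]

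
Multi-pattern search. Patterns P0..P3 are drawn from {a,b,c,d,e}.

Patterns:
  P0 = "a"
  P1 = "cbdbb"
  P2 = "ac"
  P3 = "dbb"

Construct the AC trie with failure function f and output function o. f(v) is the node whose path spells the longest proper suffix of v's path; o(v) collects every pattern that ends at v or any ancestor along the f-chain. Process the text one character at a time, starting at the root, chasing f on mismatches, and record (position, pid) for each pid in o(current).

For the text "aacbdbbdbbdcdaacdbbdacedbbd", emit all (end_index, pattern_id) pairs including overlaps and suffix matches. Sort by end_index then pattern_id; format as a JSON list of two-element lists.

Construct AC machine:
Trie nodes:
  n0 'ε': a→1 c→2 d→8
  n1 'a': c→7  ←P0
  n2 'c': b→3
  n3 'cb': d→4
  n4 'cbd': b→5
  n5 'cbdb': b→6
  n6 'cbdbb': ·  ←P1
  n7 'ac': ·  ←P2
  n8 'd': b→9
  n9 'db': b→10
  n10 'dbb': ·  ←P3

BFS fail/out derivation:
  fail(1) 'a': from fail(0)=0 chase 'a': 0 ⇒ 0;  out={0}∪out(0)={0}
  fail(2) 'c': from fail(0)=0 chase 'c': 0 ⇒ 0;  out=∅∪out(0)=∅
  fail(8) 'd': from fail(0)=0 chase 'd': 0 ⇒ 0;  out=∅∪out(0)=∅
  fail(3) 'cb': from fail(2)=0 chase 'b': 0 ⇒ 0;  out=∅∪out(0)=∅
  fail(7) 'ac': from fail(1)=0 chase 'c': 0 ⇒ 2;  out={2}∪out(2)={2}
  fail(9) 'db': from fail(8)=0 chase 'b': 0 ⇒ 0;  out=∅∪out(0)=∅
  fail(4) 'cbd': from fail(3)=0 chase 'd': 0 ⇒ 8;  out=∅∪out(8)=∅
  fail(10) 'dbb': from fail(9)=0 chase 'b': 0 ⇒ 0;  out={3}∪out(0)={3}
  fail(5) 'cbdb': from fail(4)=8 chase 'b': 8 ⇒ 9;  out=∅∪out(9)=∅
  fail(6) 'cbdbb': from fail(5)=9 chase 'b': 9 ⇒ 10;  out={1}∪out(10)={1,3}

Scan:
[0] read 'a'  n0⇒n1  emit P0@[0:0]
[1] read 'a'  n1⇒n1 ·f  emit P0@[1:1]
[2] read 'c'  n1⇒n7  emit P2@[1:2]
[3] read 'b'  n7⇒n3 ·f
[4] read 'd'  n3⇒n4
[5] read 'b'  n4⇒n5
[6] read 'b'  n5⇒n6  emit P1@[2:6],P3@[4:6]
[7] read 'd'  n6⇒n8 ·f
[8] read 'b'  n8⇒n9
[9] read 'b'  n9⇒n10  emit P3@[7:9]
[10] read 'd'  n10⇒n8 ·f
[11] read 'c'  n8⇒n2 ·f
[12] read 'd'  n2⇒n8 ·f
[13] read 'a'  n8⇒n1 ·f  emit P0@[13:13]
[14] read 'a'  n1⇒n1 ·f  emit P0@[14:14]
[15] read 'c'  n1⇒n7  emit P2@[14:15]
[16] read 'd'  n7⇒n8 ·f
[17] read 'b'  n8⇒n9
[18] read 'b'  n9⇒n10  emit P3@[16:18]
[19] read 'd'  n10⇒n8 ·f
[20] read 'a'  n8⇒n1 ·f  emit P0@[20:20]
[21] read 'c'  n1⇒n7  emit P2@[20:21]
[22] read 'e'  n7⇒n0 ·f
[23] read 'd'  n0⇒n8
[24] read 'b'  n8⇒n9
[25] read 'b'  n9⇒n10  emit P3@[23:25]
[26] read 'd'  n10⇒n8 ·f

Matches: [[0,0],[1,0],[2,2],[6,1],[6,3],[9,3],[13,0],[14,0],[15,2],[18,3],[20,0],[21,2],[25,3]]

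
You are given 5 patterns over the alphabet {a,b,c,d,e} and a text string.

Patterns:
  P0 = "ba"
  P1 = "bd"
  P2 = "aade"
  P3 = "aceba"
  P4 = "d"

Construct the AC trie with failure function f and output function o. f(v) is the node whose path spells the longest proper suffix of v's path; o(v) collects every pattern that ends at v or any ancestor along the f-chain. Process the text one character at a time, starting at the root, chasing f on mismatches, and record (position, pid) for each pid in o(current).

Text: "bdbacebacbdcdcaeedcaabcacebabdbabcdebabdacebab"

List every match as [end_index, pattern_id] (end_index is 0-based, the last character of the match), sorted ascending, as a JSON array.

Build automaton:
Trie nodes:
  n0 'ε': a→4 b→1 d→12
  n1 'b': a→2 d→3
  n2 'ba': ·  ←P0
  n3 'bd': ·  ←P1
  n4 'a': a→5 c→8
  n5 'aa': d→6
  n6 'aad': e→7
  n7 'aade': ·  ←P2
  n8 'ac': e→9
  n9 'ace': b→10
  n10 'aceb': a→11
  n11 'aceba': ·  ←P3
  n12 'd': ·  ←P4

BFS fail/out derivation:
  fail(1) 'b': from fail(0)=0 chase 'b': 0 ⇒ 0;  out=∅∪out(0)=∅
  fail(4) 'a': from fail(0)=0 chase 'a': 0 ⇒ 0;  out=∅∪out(0)=∅
  fail(12) 'd': from fail(0)=0 chase 'd': 0 ⇒ 0;  out={4}∪out(0)={4}
  fail(2) 'ba': from fail(1)=0 chase 'a': 0 ⇒ 4;  out={0}∪out(4)={0}
  fail(3) 'bd': from fail(1)=0 chase 'd': 0 ⇒ 12;  out={1}∪out(12)={1,4}
  fail(5) 'aa': from fail(4)=0 chase 'a': 0 ⇒ 4;  out=∅∪out(4)=∅
  fail(8) 'ac': from fail(4)=0 chase 'c': 0 ⇒ 0;  out=∅∪out(0)=∅
  fail(6) 'aad': from fail(5)=4 chase 'd': 4→0 ⇒ 12;  out=∅∪out(12)={4}
  fail(9) 'ace': from fail(8)=0 chase 'e': 0 ⇒ 0;  out=∅∪out(0)=∅
  fail(7) 'aade': from fail(6)=12 chase 'e': 12→0 ⇒ 0;  out={2}∪out(0)={2}
  fail(10) 'aceb': from fail(9)=0 chase 'b': 0 ⇒ 1;  out=∅∪out(1)=∅
  fail(11) 'aceba': from fail(10)=1 chase 'a': 1 ⇒ 2;  out={3}∪out(2)={0,3}

Scan:
[0] read 'b'  n0⇒n1
[1] read 'd'  n1⇒n3  ** P1@[0:1],P4@[1:1]
[2] read 'b'  n3⇒n1 (via fail)
[3] read 'a'  n1⇒n2  ** P0@[2:3]
[4] read 'c'  n2⇒n8 (via fail)
[5] read 'e'  n8⇒n9
[6] read 'b'  n9⇒n10
[7] read 'a'  n10⇒n11  ** P0@[6:7],P3@[3:7]
[8] read 'c'  n11⇒n8 (via fail)
[9] read 'b'  n8⇒n1 (via fail)
[10] read 'd'  n1⇒n3  ** P1@[9:10],P4@[10:10]
[11] read 'c'  n3⇒n0 (via fail)
[12] read 'd'  n0⇒n12  ** P4@[12:12]
[13] read 'c'  n12⇒n0 (via fail)
[14] read 'a'  n0⇒n4
[15] read 'e'  n4⇒n0 (via fail)
[16] read 'e'  n0⇒n0
[17] read 'd'  n0⇒n12  ** P4@[17:17]
[18] read 'c'  n12⇒n0 (via fail)
[19] read 'a'  n0⇒n4
[20] read 'a'  n4⇒n5
[21] read 'b'  n5⇒n1 (via fail)
[22] read 'c'  n1⇒n0 (via fail)
[23] read 'a'  n0⇒n4
[24] read 'c'  n4⇒n8
[25] read 'e'  n8⇒n9
[26] read 'b'  n9⇒n10
[27] read 'a'  n10⇒n11  ** P0@[26:27],P3@[23:27]
[28] read 'b'  n11⇒n1 (via fail)
[29] read 'd'  n1⇒n3  ** P1@[28:29],P4@[29:29]
[30] read 'b'  n3⇒n1 (via fail)
[31] read 'a'  n1⇒n2  ** P0@[30:31]
[32] read 'b'  n2⇒n1 (via fail)
[33] read 'c'  n1⇒n0 (via fail)
[34] read 'd'  n0⇒n12  ** P4@[34:34]
[35] read 'e'  n12⇒n0 (via fail)
[36] read 'b'  n0⇒n1
[37] read 'a'  n1⇒n2  ** P0@[36:37]
[38] read 'b'  n2⇒n1 (via fail)
[39] read 'd'  n1⇒n3  ** P1@[38:39],P4@[39:39]
[40] read 'a'  n3⇒n4 (via fail)
[41] read 'c'  n4⇒n8
[42] read 'e'  n8⇒n9
[43] read 'b'  n9⇒n10
[44] read 'a'  n10⇒n11  ** P0@[43:44],P3@[40:44]
[45] read 'b'  n11⇒n1 (via fail)

Result: [[1,1],[1,4],[3,0],[7,0],[7,3],[10,1],[10,4],[12,4],[17,4],[27,0],[27,3],[29,1],[29,4],[31,0],[34,4],[37,0],[39,1],[39,4],[44,0],[44,3]]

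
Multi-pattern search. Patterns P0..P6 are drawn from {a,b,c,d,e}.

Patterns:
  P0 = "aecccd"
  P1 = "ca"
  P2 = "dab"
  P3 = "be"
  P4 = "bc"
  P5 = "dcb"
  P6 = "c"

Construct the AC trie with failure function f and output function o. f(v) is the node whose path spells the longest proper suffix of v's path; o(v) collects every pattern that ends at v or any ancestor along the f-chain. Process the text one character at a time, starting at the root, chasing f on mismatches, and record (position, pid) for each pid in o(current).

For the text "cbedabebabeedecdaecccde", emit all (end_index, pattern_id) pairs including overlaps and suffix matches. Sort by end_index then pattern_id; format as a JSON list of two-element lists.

Build automaton:
Trie nodes:
  n0 'ε': a→1 b→12 c→7 d→9
  n1 'a': e→2
  n2 'ae': c→3
  n3 'aec': c→4
  n4 'aecc': c→5
  n5 'aeccc': d→6
  n6 'aecccd': ·  ←P0
  n7 'c': a→8  ←P6
  n8 'ca': ·  ←P1
  n9 'd': a→10 c→15
  n10 'da': b→11
  n11 'dab': ·  ←P2
  n12 'b': c→14 e→13
  n13 'be': ·  ←P3
  n14 'bc': ·  ←P4
  n15 'dc': b→16
  n16 'dcb': ·  ←P5

Failure links (BFS by depth):
  n1('a'): parent n0 fail=0; on 'a' 0 → fail=0;  out ∅∪∅=∅
  n7('c'): parent n0 fail=0; on 'c' 0 → fail=0;  out {6}∪∅={6}
  n9('d'): parent n0 fail=0; on 'd' 0 → fail=0;  out ∅∪∅=∅
  n12('b'): parent n0 fail=0; on 'b' 0 → fail=0;  out ∅∪∅=∅
  n2('ae'): parent n1 fail=0; on 'e' 0 → fail=0;  out ∅∪∅=∅
  n8('ca'): parent n7 fail=0; on 'a' 0 → fail=1;  out {1}∪∅={1}
  n10('da'): parent n9 fail=0; on 'a' 0 → fail=1;  out ∅∪∅=∅
  n13('be'): parent n12 fail=0; on 'e' 0 → fail=0;  out {3}∪∅={3}
  n14('bc'): parent n12 fail=0; on 'c' 0 → fail=7;  out {4}∪{6}={4,6}
  n15('dc'): parent n9 fail=0; on 'c' 0 → fail=7;  out ∅∪{6}={6}
  n3('aec'): parent n2 fail=0; on 'c' 0 → fail=7;  out ∅∪{6}={6}
  n11('dab'): parent n10 fail=1; on 'b' 1→0 → fail=12;  out {2}∪∅={2}
  n16('dcb'): parent n15 fail=7; on 'b' 7→0 → fail=12;  out {5}∪∅={5}
  n4('aecc'): parent n3 fail=7; on 'c' 7→0 → fail=7;  out ∅∪{6}={6}
  n5('aeccc'): parent n4 fail=7; on 'c' 7→0 → fail=7;  out ∅∪{6}={6}
  n6('aecccd'): parent n5 fail=7; on 'd' 7→0 → fail=9;  out {0}∪∅={0}

Scan:
pos 0 'c': at 7  → match P6@[0:0]
pos 1 'b': at 12 ·f
pos 2 'e': at 13  → match P3@[1:2]
pos 3 'd': at 9 ·f
pos 4 'a': at 10
pos 5 'b': at 11  → match P2@[3:5]
pos 6 'e': at 13 ·f  → match P3@[5:6]
pos 7 'b': at 12 ·f
pos 8 'a': at 1 ·f
pos 9 'b': at 12 ·f
pos 10 'e': at 13  → match P3@[9:10]
pos 11 'e': at 0 ·f
pos 12 'd': at 9
pos 13 'e': at 0 ·f
pos 14 'c': at 7  → match P6@[14:14]
pos 15 'd': at 9 ·f
pos 16 'a': at 10
pos 17 'e': at 2 ·f
pos 18 'c': at 3  → match P6@[18:18]
pos 19 'c': at 4  → match P6@[19:19]
pos 20 'c': at 5  → match P6@[20:20]
pos 21 'd': at 6  → match P0@[16:21]
pos 22 'e': at 0 ·f

Matches: [[0,6],[2,3],[5,2],[6,3],[10,3],[14,6],[18,6],[19,6],[20,6],[21,0]]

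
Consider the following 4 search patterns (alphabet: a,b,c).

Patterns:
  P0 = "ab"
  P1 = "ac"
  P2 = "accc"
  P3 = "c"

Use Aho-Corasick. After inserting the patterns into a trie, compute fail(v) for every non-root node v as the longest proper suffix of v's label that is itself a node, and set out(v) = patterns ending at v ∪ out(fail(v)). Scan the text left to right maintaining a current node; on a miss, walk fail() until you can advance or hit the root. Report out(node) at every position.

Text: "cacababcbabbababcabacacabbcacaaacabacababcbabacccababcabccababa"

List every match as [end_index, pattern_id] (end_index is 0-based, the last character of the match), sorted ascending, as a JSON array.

Build automaton:
Trie (insert patterns):
  n0 'ε': a→1 c→6
  n1 'a': b→2 c→3
  n2 'ab': ·  [P0 ends]
  n3 'ac': c→4  [P1 ends]
  n4 'acc': c→5
  n5 'accc': ·  [P2 ends]
  n6 'c': ·  [P3 ends]

Failure links (BFS by depth):
  n1('a'): parent n0 fail=0; on 'a' 0 → fail=0;  out ∅∪∅=∅
  n6('c'): parent n0 fail=0; on 'c' 0 → fail=0;  out {3}∪∅={3}
  n2('ab'): parent n1 fail=0; on 'b' 0 → fail=0;  out {0}∪∅={0}
  n3('ac'): parent n1 fail=0; on 'c' 0 → fail=6;  out {1}∪{3}={1,3}
  n4('acc'): parent n3 fail=6; on 'c' 6→0 → fail=6;  out ∅∪{3}={3}
  n5('accc'): parent n4 fail=6; on 'c' 6→0 → fail=6;  out {2}∪{3}={2,3}

Scan:
[0] read 'c'  n0⇒n6  → match P3@[0:0]
[1] read 'a'  n6⇒n1 (fail-walked)
[2] read 'c'  n1⇒n3  → match P1@[1:2],P3@[2:2]
[3] read 'a'  n3⇒n1 (fail-walked)
[4] read 'b'  n1⇒n2  → match P0@[3:4]
[5] read 'a'  n2⇒n1 (fail-walked)
[6] read 'b'  n1⇒n2  → match P0@[5:6]
[7] read 'c'  n2⇒n6 (fail-walked)  → match P3@[7:7]
[8] read 'b'  n6⇒n0 (fail-walked)
[9] read 'a'  n0⇒n1
[10] read 'b'  n1⇒n2  → match P0@[9:10]
[11] read 'b'  n2⇒n0 (fail-walked)
[12] read 'a'  n0⇒n1
[13] read 'b'  n1⇒n2  → match P0@[12:13]
[14] read 'a'  n2⇒n1 (fail-walked)
[15] read 'b'  n1⇒n2  → match P0@[14:15]
[16] read 'c'  n2⇒n6 (fail-walked)  → match P3@[16:16]
[17] read 'a'  n6⇒n1 (fail-walked)
[18] read 'b'  n1⇒n2  → match P0@[17:18]
[19] read 'a'  n2⇒n1 (fail-walked)
[20] read 'c'  n1⇒n3  → match P1@[19:20],P3@[20:20]
[21] read 'a'  n3⇒n1 (fail-walked)
[22] read 'c'  n1⇒n3  → match P1@[21:22],P3@[22:22]
[23] read 'a'  n3⇒n1 (fail-walked)
[24] read 'b'  n1⇒n2  → match P0@[23:24]
[25] read 'b'  n2⇒n0 (fail-walked)
[26] read 'c'  n0⇒n6  → match P3@[26:26]
[27] read 'a'  n6⇒n1 (fail-walked)
[28] read 'c'  n1⇒n3  → match P1@[27:28],P3@[28:28]
[29] read 'a'  n3⇒n1 (fail-walked)
[30] read 'a'  n1⇒n1 (fail-walked)
[31] read 'a'  n1⇒n1 (fail-walked)
[32] read 'c'  n1⇒n3  → match P1@[31:32],P3@[32:32]
[33] read 'a'  n3⇒n1 (fail-walked)
[34] read 'b'  n1⇒n2  → match P0@[33:34]
[35] read 'a'  n2⇒n1 (fail-walked)
[36] read 'c'  n1⇒n3  → match P1@[35:36],P3@[36:36]
[37] read 'a'  n3⇒n1 (fail-walked)
[38] read 'b'  n1⇒n2  → match P0@[37:38]
[39] read 'a'  n2⇒n1 (fail-walked)
[40] read 'b'  n1⇒n2  → match P0@[39:40]
[41] read 'c'  n2⇒n6 (fail-walked)  → match P3@[41:41]
[42] read 'b'  n6⇒n0 (fail-walked)
[43] read 'a'  n0⇒n1
[44] read 'b'  n1⇒n2  → match P0@[43:44]
[45] read 'a'  n2⇒n1 (fail-walked)
[46] read 'c'  n1⇒n3  → match P1@[45:46],P3@[46:46]
[47] read 'c'  n3⇒n4  → match P3@[47:47]
[48] read 'c'  n4⇒n5  → match P2@[45:48],P3@[48:48]
[49] read 'a'  n5⇒n1 (fail-walked)
[50] read 'b'  n1⇒n2  → match P0@[49:50]
[51] read 'a'  n2⇒n1 (fail-walked)
[52] read 'b'  n1⇒n2  → match P0@[51:52]
[53] read 'c'  n2⇒n6 (fail-walked)  → match P3@[53:53]
[54] read 'a'  n6⇒n1 (fail-walked)
[55] read 'b'  n1⇒n2  → match P0@[54:55]
[56] read 'c'  n2⇒n6 (fail-walked)  → match P3@[56:56]
[57] read 'c'  n6⇒n6 (fail-walked)  → match P3@[57:57]
[58] read 'a'  n6⇒n1 (fail-walked)
[59] read 'b'  n1⇒n2  → match P0@[58:59]
[60] read 'a'  n2⇒n1 (fail-walked)
[61] read 'b'  n1⇒n2  → match P0@[60:61]
[62] read 'a'  n2⇒n1 (fail-walked)

All matches (sorted): [[0,3],[2,1],[2,3],[4,0],[6,0],[7,3],[10,0],[13,0],[15,0],[16,3],[18,0],[20,1],[20,3],[22,1],[22,3],[24,0],[26,3],[28,1],[28,3],[32,1],[32,3],[34,0],[36,1],[36,3],[38,0],[40,0],[41,3],[44,0],[46,1],[46,3],[47,3],[48,2],[48,3],[50,0],[52,0],[53,3],[55,0],[56,3],[57,3],[59,0],[61,0]]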